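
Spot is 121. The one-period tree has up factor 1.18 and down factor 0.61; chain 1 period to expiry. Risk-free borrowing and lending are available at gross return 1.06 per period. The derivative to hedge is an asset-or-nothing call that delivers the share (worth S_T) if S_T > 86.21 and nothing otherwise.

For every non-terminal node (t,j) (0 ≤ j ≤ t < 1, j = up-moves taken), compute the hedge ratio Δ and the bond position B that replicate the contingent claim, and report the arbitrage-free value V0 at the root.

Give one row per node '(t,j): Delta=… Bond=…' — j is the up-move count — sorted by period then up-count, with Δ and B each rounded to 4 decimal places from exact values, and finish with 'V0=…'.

Since d<R<u, set p* = (R−d)/(u−d) = 0.7895; price each node as the discounted p*-expectation of its children.
Terminal payoffs: V(1,0)=0.0000, V(1,1)=142.7800
  t=0,j=0: stock 121.0000 → up 142.7800 (V=142.7800), down 73.8100 (V=0.0000). Price 106.3406; hedge Δ=2.0702, bond B=-144.1506.
Self-financing check: at every node Δ·S+B equals the discounted successor values.

(0,0): Delta=2.0702 Bond=-144.1506
V0=106.3406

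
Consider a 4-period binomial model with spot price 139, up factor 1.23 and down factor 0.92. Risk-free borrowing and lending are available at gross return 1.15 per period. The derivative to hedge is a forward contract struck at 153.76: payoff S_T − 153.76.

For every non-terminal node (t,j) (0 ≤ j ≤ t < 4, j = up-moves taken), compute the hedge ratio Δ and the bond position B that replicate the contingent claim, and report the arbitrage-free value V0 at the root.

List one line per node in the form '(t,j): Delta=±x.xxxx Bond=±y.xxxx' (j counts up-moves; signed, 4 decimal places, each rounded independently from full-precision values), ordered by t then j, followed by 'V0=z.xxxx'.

The replicating-portfolio and risk-neutral prices coincide; use p* = (1.15−0.92)/(1.23−0.92) = 0.7419 for the latter.
Payoff layer (t=4): V(4,0)=-54.1814, V(4,1)=-20.6277, V(4,2)=24.2321, V(4,3)=84.2077, V(4,4)=164.3924
(3,0): S=108.2376. Δ = (V_up−V_dn)/(S_up−S_dn) = (-20.6277−-54.1814)/(133.1323−99.5786) = 1.0000. V = [p*·-20.6277 + (1−p*)·-54.1814]/1.15 = -25.4667. B = V − Δ·S = -133.7043.
(3,1): S=144.7090. Δ = (V_up−V_dn)/(S_up−S_dn) = (24.2321−-20.6277)/(177.9921−133.1323) = 1.0000. V = [p*·24.2321 + (1−p*)·-20.6277]/1.15 = 11.0047. B = V − Δ·S = -133.7043.
(3,2): S=193.4697. Δ = (V_up−V_dn)/(S_up−S_dn) = (84.2077−24.2321)/(237.9677−177.9921) = 1.0000. V = [p*·84.2077 + (1−p*)·24.2321]/1.15 = 59.7653. B = V − Δ·S = -133.7043.
(3,3): S=258.6605. Δ = (V_up−V_dn)/(S_up−S_dn) = (164.3924−84.2077)/(318.1524−237.9677) = 1.0000. V = [p*·164.3924 + (1−p*)·84.2077]/1.15 = 124.9562. B = V − Δ·S = -133.7043.
(2,0): S=117.6496. Δ = (V_up−V_dn)/(S_up−S_dn) = (11.0047−-25.4667)/(144.7090−108.2376) = 1.0000. V = [p*·11.0047 + (1−p*)·-25.4667]/1.15 = 1.3849. B = V − Δ·S = -116.2647.
(2,1): S=157.2924. Δ = (V_up−V_dn)/(S_up−S_dn) = (59.7653−11.0047)/(193.4697−144.7090) = 1.0000. V = [p*·59.7653 + (1−p*)·11.0047]/1.15 = 41.0277. B = V − Δ·S = -116.2647.
(2,2): S=210.2931. Δ = (V_up−V_dn)/(S_up−S_dn) = (124.9562−59.7653)/(258.6605−193.4697) = 1.0000. V = [p*·124.9562 + (1−p*)·59.7653]/1.15 = 94.0284. B = V − Δ·S = -116.2647.
(1,0): S=127.8800. Δ = (V_up−V_dn)/(S_up−S_dn) = (41.0277−1.3849)/(157.2924−117.6496) = 1.0000. V = [p*·41.0277 + (1−p*)·1.3849]/1.15 = 26.7803. B = V − Δ·S = -101.0997.
(1,1): S=170.9700. Δ = (V_up−V_dn)/(S_up−S_dn) = (94.0284−41.0277)/(210.2931−157.2924) = 1.0000. V = [p*·94.0284 + (1−p*)·41.0277]/1.15 = 69.8703. B = V − Δ·S = -101.0997.
(0,0): S=139.0000. Δ = (V_up−V_dn)/(S_up−S_dn) = (69.8703−26.7803)/(170.9700−127.8800) = 1.0000. V = [p*·69.8703 + (1−p*)·26.7803]/1.15 = 51.0872. B = V − Δ·S = -87.9128.
Self-financing check: at every node Δ·S+B equals the discounted successor values.

(0,0): Delta=1.0000 Bond=-87.9128
(1,0): Delta=1.0000 Bond=-101.0997
(1,1): Delta=1.0000 Bond=-101.0997
(2,0): Delta=1.0000 Bond=-116.2647
(2,1): Delta=1.0000 Bond=-116.2647
(2,2): Delta=1.0000 Bond=-116.2647
(3,0): Delta=1.0000 Bond=-133.7043
(3,1): Delta=1.0000 Bond=-133.7043
(3,2): Delta=1.0000 Bond=-133.7043
(3,3): Delta=1.0000 Bond=-133.7043
V0=51.0872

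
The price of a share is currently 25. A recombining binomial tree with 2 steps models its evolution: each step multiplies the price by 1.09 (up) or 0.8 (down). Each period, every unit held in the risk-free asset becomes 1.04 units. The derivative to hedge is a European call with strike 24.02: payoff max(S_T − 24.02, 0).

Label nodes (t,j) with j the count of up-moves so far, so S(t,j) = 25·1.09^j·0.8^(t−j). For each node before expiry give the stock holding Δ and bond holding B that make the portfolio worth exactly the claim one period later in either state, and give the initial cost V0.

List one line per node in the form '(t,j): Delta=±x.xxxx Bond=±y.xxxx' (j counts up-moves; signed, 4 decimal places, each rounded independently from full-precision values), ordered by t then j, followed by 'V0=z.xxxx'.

No-arbitrage ⇒ martingale measure with p* = (R−d)/(u−d) = 0.8276.
Payoff layer (t=2): V(2,0)=0.0000, V(2,1)=0.0000, V(2,2)=5.6825
Node (1,0) S=20.0000: V=(p*·0.0000+(1−p*)·0.0000)/1.04=0.0000; Δ=(0.0000−0.0000)/(21.8000−16.0000)=0.0000; B=V−Δ·S=0.0000
Node (1,1) S=27.2500: V=(p*·5.6825+(1−p*)·0.0000)/1.04=4.5219; Δ=(5.6825−0.0000)/(29.7025−21.8000)=0.7191; B=V−Δ·S=-15.0729
Node (0,0) S=25.0000: V=(p*·4.5219+(1−p*)·0.0000)/1.04=3.5983; Δ=(4.5219−0.0000)/(27.2500−20.0000)=0.6237; B=V−Δ·S=-11.9944
Self-financing check: at every node Δ·S+B equals the discounted successor values.

(0,0): Delta=0.6237 Bond=-11.9944
(1,0): Delta=0.0000 Bond=0.0000
(1,1): Delta=0.7191 Bond=-15.0729
V0=3.5983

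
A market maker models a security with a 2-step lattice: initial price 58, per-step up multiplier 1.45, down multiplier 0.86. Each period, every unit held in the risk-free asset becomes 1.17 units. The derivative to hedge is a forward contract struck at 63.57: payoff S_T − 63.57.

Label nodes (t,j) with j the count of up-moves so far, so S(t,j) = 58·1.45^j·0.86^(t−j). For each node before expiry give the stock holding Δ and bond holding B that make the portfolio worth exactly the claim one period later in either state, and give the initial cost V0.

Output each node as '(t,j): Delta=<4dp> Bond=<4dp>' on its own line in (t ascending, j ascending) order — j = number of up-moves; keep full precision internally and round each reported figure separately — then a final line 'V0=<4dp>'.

(0,0): Delta=1.0000 Bond=-46.4387
(1,0): Delta=1.0000 Bond=-54.3333
(1,1): Delta=1.0000 Bond=-54.3333
V0=11.5613

Risk-neutral probability p* = (R−d)/(u−d) = (1.17−0.86)/(1.45−0.86) = 0.5254.
Terminal values V(2,·): V(2,0)=-20.6732, V(2,1)=8.7560, V(2,2)=58.3750
  t=1,j=0: stock 49.8800 → up 72.3260 (V=8.7560), down 42.8968 (V=-20.6732). Price -4.4533; hedge Δ=1.0000, bond B=-54.3333.
  t=1,j=1: stock 84.1000 → up 121.9450 (V=58.3750), down 72.3260 (V=8.7560). Price 29.7667; hedge Δ=1.0000, bond B=-54.3333.
  t=0,j=0: stock 58.0000 → up 84.1000 (V=29.7667), down 49.8800 (V=-4.4533). Price 11.5613; hedge Δ=1.0000, bond B=-46.4387.
Check: Δ(0,0)·S0 + B(0,0) = 11.5613 = V0.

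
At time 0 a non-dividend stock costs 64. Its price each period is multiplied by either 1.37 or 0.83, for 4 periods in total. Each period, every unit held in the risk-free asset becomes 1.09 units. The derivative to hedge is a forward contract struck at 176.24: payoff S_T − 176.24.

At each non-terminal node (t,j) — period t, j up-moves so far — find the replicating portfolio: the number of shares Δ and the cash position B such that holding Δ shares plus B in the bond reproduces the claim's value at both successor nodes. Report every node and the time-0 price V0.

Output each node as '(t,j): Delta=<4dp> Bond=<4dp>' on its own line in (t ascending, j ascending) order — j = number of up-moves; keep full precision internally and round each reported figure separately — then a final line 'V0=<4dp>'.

(0,0): Delta=1.0000 Bond=-124.8529
(1,0): Delta=1.0000 Bond=-136.0896
(1,1): Delta=1.0000 Bond=-136.0896
(2,0): Delta=1.0000 Bond=-148.3377
(2,1): Delta=1.0000 Bond=-148.3377
(2,2): Delta=1.0000 Bond=-148.3377
(3,0): Delta=1.0000 Bond=-161.6881
(3,1): Delta=1.0000 Bond=-161.6881
(3,2): Delta=1.0000 Bond=-161.6881
(3,3): Delta=1.0000 Bond=-161.6881
V0=-60.8529

Under the risk-neutral measure, an up-move has probability p* = (R−d)/(u−d) = 0.4815 and values discount at R = 1.09.
Terminal values V(4,·): V(4,0)=-145.8667, V(4,1)=-126.1057, V(4,2)=-93.4882, V(4,3)=-39.6497, V(4,4)=49.2162
(3,0): S=36.5944. Δ = (V_up−V_dn)/(S_up−S_dn) = (-126.1057−-145.8667)/(50.1343−30.3733) = 1.0000. V = [p*·-126.1057 + (1−p*)·-145.8667]/1.09 = -125.0937. B = V − Δ·S = -161.6881.
(3,1): S=60.4028. Δ = (V_up−V_dn)/(S_up−S_dn) = (-93.4882−-126.1057)/(82.7518−50.1343) = 1.0000. V = [p*·-93.4882 + (1−p*)·-126.1057]/1.09 = -101.2853. B = V − Δ·S = -161.6881.
(3,2): S=99.7009. Δ = (V_up−V_dn)/(S_up−S_dn) = (-39.6497−-93.4882)/(136.5903−82.7518) = 1.0000. V = [p*·-39.6497 + (1−p*)·-93.4882]/1.09 = -61.9871. B = V − Δ·S = -161.6881.
(3,3): S=164.5666. Δ = (V_up−V_dn)/(S_up−S_dn) = (49.2162−-39.6497)/(225.4562−136.5903) = 1.0000. V = [p*·49.2162 + (1−p*)·-39.6497]/1.09 = 2.8785. B = V − Δ·S = -161.6881.
(2,0): S=44.0896. Δ = (V_up−V_dn)/(S_up−S_dn) = (-101.2853−-125.0937)/(60.4028−36.5944) = 1.0000. V = [p*·-101.2853 + (1−p*)·-125.0937]/1.09 = -104.2481. B = V − Δ·S = -148.3377.
(2,1): S=72.7744. Δ = (V_up−V_dn)/(S_up−S_dn) = (-61.9871−-101.2853)/(99.7009−60.4028) = 1.0000. V = [p*·-61.9871 + (1−p*)·-101.2853]/1.09 = -75.5633. B = V − Δ·S = -148.3377.
(2,2): S=120.1216. Δ = (V_up−V_dn)/(S_up−S_dn) = (2.8785−-61.9871)/(164.5666−99.7009) = 1.0000. V = [p*·2.8785 + (1−p*)·-61.9871]/1.09 = -28.2161. B = V − Δ·S = -148.3377.
(1,0): S=53.1200. Δ = (V_up−V_dn)/(S_up−S_dn) = (-75.5633−-104.2481)/(72.7744−44.0896) = 1.0000. V = [p*·-75.5633 + (1−p*)·-104.2481]/1.09 = -82.9696. B = V − Δ·S = -136.0896.
(1,1): S=87.6800. Δ = (V_up−V_dn)/(S_up−S_dn) = (-28.2161−-75.5633)/(120.1216−72.7744) = 1.0000. V = [p*·-28.2161 + (1−p*)·-75.5633]/1.09 = -48.4096. B = V − Δ·S = -136.0896.
(0,0): S=64.0000. Δ = (V_up−V_dn)/(S_up−S_dn) = (-48.4096−-82.9696)/(87.6800−53.1200) = 1.0000. V = [p*·-48.4096 + (1−p*)·-82.9696]/1.09 = -60.8529. B = V − Δ·S = -124.8529.
Self-financing check: at every node Δ·S+B equals the discounted successor values.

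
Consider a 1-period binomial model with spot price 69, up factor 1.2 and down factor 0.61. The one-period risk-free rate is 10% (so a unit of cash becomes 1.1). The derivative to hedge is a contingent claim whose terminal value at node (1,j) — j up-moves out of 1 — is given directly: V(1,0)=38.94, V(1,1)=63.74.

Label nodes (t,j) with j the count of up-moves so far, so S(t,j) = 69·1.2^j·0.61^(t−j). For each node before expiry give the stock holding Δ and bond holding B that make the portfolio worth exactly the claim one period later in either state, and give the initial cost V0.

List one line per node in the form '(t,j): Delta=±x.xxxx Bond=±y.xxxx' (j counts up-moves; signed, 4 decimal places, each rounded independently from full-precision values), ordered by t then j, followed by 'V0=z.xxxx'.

(0,0): Delta=0.6092 Bond=12.0903
V0=54.1242

Risk-neutral probability p* = (R−d)/(u−d) = (1.1−0.61)/(1.2−0.61) = 0.8305.
Payoff layer (t=1): V(1,0)=38.9400, V(1,1)=63.7400
  t=0,j=0: stock 69.0000 → up 82.8000 (V=63.7400), down 42.0900 (V=38.9400). Price 54.1242; hedge Δ=0.6092, bond B=12.0903.
Root portfolio cost Δ·69+B reproduces V0=54.1242.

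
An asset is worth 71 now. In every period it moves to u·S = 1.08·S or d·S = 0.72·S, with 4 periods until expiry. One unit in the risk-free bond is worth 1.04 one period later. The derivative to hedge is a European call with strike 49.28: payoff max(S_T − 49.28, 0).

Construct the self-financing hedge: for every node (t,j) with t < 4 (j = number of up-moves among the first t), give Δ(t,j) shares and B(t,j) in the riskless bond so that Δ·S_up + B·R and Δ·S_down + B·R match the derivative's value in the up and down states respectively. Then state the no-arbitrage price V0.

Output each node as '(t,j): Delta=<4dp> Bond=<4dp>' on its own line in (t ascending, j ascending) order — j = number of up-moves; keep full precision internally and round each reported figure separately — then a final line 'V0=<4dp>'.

The replicating-portfolio and risk-neutral prices coincide; use p* = (1.04−0.72)/(1.08−0.72) = 0.8889 for the latter.
Terminal payoffs: V(4,0)=0.0000, V(4,1)=0.0000, V(4,2)=0.0000, V(4,3)=15.1165, V(4,4)=47.3147
(3,0): S=26.5006. Δ = (V_up−V_dn)/(S_up−S_dn) = (0.0000−0.0000)/(28.6207−19.0804) = 0.0000. V = [p*·0.0000 + (1−p*)·0.0000]/1.04 = 0.0000. B = V − Δ·S = 0.0000.
(3,1): S=39.7509. Δ = (V_up−V_dn)/(S_up−S_dn) = (0.0000−0.0000)/(42.9310−28.6207) = 0.0000. V = [p*·0.0000 + (1−p*)·0.0000]/1.04 = 0.0000. B = V − Δ·S = 0.0000.
(3,2): S=59.6264. Δ = (V_up−V_dn)/(S_up−S_dn) = (15.1165−0.0000)/(64.3965−42.9310) = 0.7042. V = [p*·15.1165 + (1−p*)·0.0000]/1.04 = 12.9201. B = V − Δ·S = -29.0701.
(3,3): S=89.4396. Δ = (V_up−V_dn)/(S_up−S_dn) = (47.3147−15.1165)/(96.5947−64.3965) = 1.0000. V = [p*·47.3147 + (1−p*)·15.1165]/1.04 = 42.0549. B = V − Δ·S = -47.3846.
(2,0): S=36.8064. Δ = (V_up−V_dn)/(S_up−S_dn) = (0.0000−0.0000)/(39.7509−26.5006) = 0.0000. V = [p*·0.0000 + (1−p*)·0.0000]/1.04 = 0.0000. B = V − Δ·S = 0.0000.
(2,1): S=55.2096. Δ = (V_up−V_dn)/(S_up−S_dn) = (12.9201−0.0000)/(59.6264−39.7509) = 0.6501. V = [p*·12.9201 + (1−p*)·0.0000]/1.04 = 11.0428. B = V − Δ·S = -24.8463.
(2,2): S=82.8144. Δ = (V_up−V_dn)/(S_up−S_dn) = (42.0549−12.9201)/(89.4396−59.6264) = 0.9772. V = [p*·42.0549 + (1−p*)·12.9201]/1.04 = 37.3247. B = V − Δ·S = -43.6055.
(1,0): S=51.1200. Δ = (V_up−V_dn)/(S_up−S_dn) = (11.0428−0.0000)/(55.2096−36.8064) = 0.6000. V = [p*·11.0428 + (1−p*)·0.0000]/1.04 = 9.4383. B = V − Δ·S = -21.2361.
(1,1): S=76.6800. Δ = (V_up−V_dn)/(S_up−S_dn) = (37.3247−11.0428)/(82.8144−55.2096) = 0.9521. V = [p*·37.3247 + (1−p*)·11.0428]/1.04 = 33.0813. B = V − Δ·S = -39.9241.
(0,0): S=71.0000. Δ = (V_up−V_dn)/(S_up−S_dn) = (33.0813−9.4383)/(76.6800−51.1200) = 0.9250. V = [p*·33.0813 + (1−p*)·9.4383]/1.04 = 29.2830. B = V − Δ·S = -36.3920.
The time-0 hedge costs 29.2830, which is the no-arbitrage price.

(0,0): Delta=0.9250 Bond=-36.3920
(1,0): Delta=0.6000 Bond=-21.2361
(1,1): Delta=0.9521 Bond=-39.9241
(2,0): Delta=0.0000 Bond=0.0000
(2,1): Delta=0.6501 Bond=-24.8463
(2,2): Delta=0.9772 Bond=-43.6055
(3,0): Delta=0.0000 Bond=0.0000
(3,1): Delta=0.0000 Bond=0.0000
(3,2): Delta=0.7042 Bond=-29.0701
(3,3): Delta=1.0000 Bond=-47.3846
V0=29.2830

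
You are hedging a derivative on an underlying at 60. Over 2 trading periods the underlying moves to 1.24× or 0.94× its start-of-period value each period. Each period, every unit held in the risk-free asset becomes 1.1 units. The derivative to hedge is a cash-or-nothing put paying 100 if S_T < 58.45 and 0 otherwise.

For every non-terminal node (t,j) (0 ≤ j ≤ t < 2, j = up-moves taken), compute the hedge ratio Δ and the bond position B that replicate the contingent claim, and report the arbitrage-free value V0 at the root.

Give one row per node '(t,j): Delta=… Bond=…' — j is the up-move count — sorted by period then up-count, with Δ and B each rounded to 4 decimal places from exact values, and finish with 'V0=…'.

Under the risk-neutral measure, an up-move has probability p* = (R−d)/(u−d) = 0.5333 and values discount at R = 1.1.
Payoff layer (t=2): V(2,0)=100.0000, V(2,1)=0.0000, V(2,2)=0.0000
Node (1,0) S=56.4000: V=(p*·0.0000+(1−p*)·100.0000)/1.1=42.4242; Δ=(0.0000−100.0000)/(69.9360−53.0160)=-5.9102; B=V−Δ·S=375.7576
Node (1,1) S=74.4000: V=(p*·0.0000+(1−p*)·0.0000)/1.1=0.0000; Δ=(0.0000−0.0000)/(92.2560−69.9360)=0.0000; B=V−Δ·S=0.0000
Node (0,0) S=60.0000: V=(p*·0.0000+(1−p*)·42.4242)/1.1=17.9982; Δ=(0.0000−42.4242)/(74.4000−56.4000)=-2.3569; B=V−Δ·S=159.4123
The time-0 hedge costs 17.9982, which is the no-arbitrage price.

(0,0): Delta=-2.3569 Bond=159.4123
(1,0): Delta=-5.9102 Bond=375.7576
(1,1): Delta=0.0000 Bond=0.0000
V0=17.9982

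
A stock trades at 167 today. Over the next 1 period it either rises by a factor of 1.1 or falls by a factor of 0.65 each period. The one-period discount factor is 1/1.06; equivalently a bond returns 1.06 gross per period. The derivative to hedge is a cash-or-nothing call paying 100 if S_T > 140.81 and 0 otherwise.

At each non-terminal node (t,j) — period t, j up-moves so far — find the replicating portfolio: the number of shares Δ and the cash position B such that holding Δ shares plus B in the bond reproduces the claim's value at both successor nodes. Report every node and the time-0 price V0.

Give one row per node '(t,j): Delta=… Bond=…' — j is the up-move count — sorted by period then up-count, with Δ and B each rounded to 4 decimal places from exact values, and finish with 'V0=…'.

(0,0): Delta=1.3307 Bond=-136.2683
V0=85.9539

Under the risk-neutral measure, an up-move has probability p* = (R−d)/(u−d) = 0.9111 and values discount at R = 1.06.
At expiry t=1: V(1,0)=0.0000, V(1,1)=100.0000
Node (0,0) S=167.0000: V=(p*·100.0000+(1−p*)·0.0000)/1.06=85.9539; Δ=(100.0000−0.0000)/(183.7000−108.5500)=1.3307; B=V−Δ·S=-136.2683
Self-financing check: at every node Δ·S+B equals the discounted successor values.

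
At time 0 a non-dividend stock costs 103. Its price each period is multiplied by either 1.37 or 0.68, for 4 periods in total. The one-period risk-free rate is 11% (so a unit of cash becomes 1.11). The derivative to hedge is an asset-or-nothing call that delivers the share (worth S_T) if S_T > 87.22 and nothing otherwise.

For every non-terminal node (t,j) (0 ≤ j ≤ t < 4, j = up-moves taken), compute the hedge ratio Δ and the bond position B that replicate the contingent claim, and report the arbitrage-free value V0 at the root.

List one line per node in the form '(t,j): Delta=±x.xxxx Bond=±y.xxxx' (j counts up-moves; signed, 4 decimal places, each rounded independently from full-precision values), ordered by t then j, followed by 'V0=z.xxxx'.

(0,0): Delta=1.1089 Bond=-15.4047
(1,0): Delta=1.2967 Bond=-30.2525
(1,1): Delta=1.0525 Bond=-9.1461
(2,0): Delta=1.5272 Bond=-44.5584
(2,1): Delta=1.2275 Bond=-26.9423
(2,2): Delta=1.0000 Bond=0.0000
(3,0): Delta=0.0000 Bond=0.0000
(3,1): Delta=1.9855 Bond=-79.3657
(3,2): Delta=1.0000 Bond=0.0000
(3,3): Delta=1.0000 Bond=0.0000
V0=98.8095

Under the risk-neutral measure, an up-move has probability p* = (R−d)/(u−d) = 0.6232 and values discount at R = 1.11.
Terminal payoffs: V(4,0)=0.0000, V(4,1)=0.0000, V(4,2)=89.3915, V(4,3)=180.0976, V(4,4)=362.8436
  t=3,j=0: stock 32.3865 → up 44.3695 (V=0.0000), down 22.0228 (V=0.0000). Price 0.0000; hedge Δ=0.0000, bond B=0.0000.
  t=3,j=1: stock 65.2493 → up 89.3915 (V=89.3915), down 44.3695 (V=0.0000). Price 50.1872; hedge Δ=1.9855, bond B=-79.3657.
  t=3,j=2: stock 131.4581 → up 180.0976 (V=180.0976), down 89.3915 (V=89.3915). Price 131.4581; hedge Δ=1.0000, bond B=0.0000.
  t=3,j=3: stock 264.8494 → up 362.8436 (V=362.8436), down 180.0976 (V=180.0976). Price 264.8494; hedge Δ=1.0000, bond B=0.0000.
  t=2,j=0: stock 47.6272 → up 65.2493 (V=50.1872), down 32.3865 (V=0.0000). Price 28.1766; hedge Δ=1.5272, bond B=-44.5584.
  t=2,j=1: stock 95.9548 → up 131.4581 (V=131.4581), down 65.2493 (V=50.1872). Price 90.8417; hedge Δ=1.2275, bond B=-26.9423.
  t=2,j=2: stock 193.3207 → up 264.8494 (V=264.8494), down 131.4581 (V=131.4581). Price 193.3207; hedge Δ=1.0000, bond B=0.0000.
  t=1,j=0: stock 70.0400 → up 95.9548 (V=90.8417), down 47.6272 (V=28.1766). Price 60.5664; hedge Δ=1.2967, bond B=-30.2525.
  t=1,j=1: stock 141.1100 → up 193.3207 (V=193.3207), down 95.9548 (V=90.8417). Price 139.3742; hedge Δ=1.0525, bond B=-9.1461.
  t=0,j=0: stock 103.0000 → up 141.1100 (V=139.3742), down 70.0400 (V=60.5664). Price 98.8095; hedge Δ=1.1089, bond B=-15.4047.
Root portfolio cost Δ·103+B reproduces V0=98.8095.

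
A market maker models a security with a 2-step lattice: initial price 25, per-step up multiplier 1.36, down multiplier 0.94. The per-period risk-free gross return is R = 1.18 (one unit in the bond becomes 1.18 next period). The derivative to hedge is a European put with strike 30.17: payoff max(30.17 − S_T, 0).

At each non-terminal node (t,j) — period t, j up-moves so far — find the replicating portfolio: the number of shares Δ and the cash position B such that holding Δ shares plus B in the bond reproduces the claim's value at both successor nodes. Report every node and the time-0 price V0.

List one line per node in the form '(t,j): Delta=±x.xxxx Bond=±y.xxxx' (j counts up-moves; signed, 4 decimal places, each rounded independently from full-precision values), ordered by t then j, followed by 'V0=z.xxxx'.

The replicating-portfolio and risk-neutral prices coincide; use p* = (1.18−0.94)/(1.36−0.94) = 0.5714 for the latter.
Payoff layer (t=2): V(2,0)=8.0800, V(2,1)=0.0000, V(2,2)=0.0000
(1,0): S=23.5000. Δ = (V_up−V_dn)/(S_up−S_dn) = (0.0000−8.0800)/(31.9600−22.0900) = -0.8186. V = [p*·0.0000 + (1−p*)·8.0800]/1.18 = 2.9346. B = V − Δ·S = 22.1727.
(1,1): S=34.0000. Δ = (V_up−V_dn)/(S_up−S_dn) = (0.0000−0.0000)/(46.2400−31.9600) = 0.0000. V = [p*·0.0000 + (1−p*)·0.0000]/1.18 = 0.0000. B = V − Δ·S = 0.0000.
(0,0): S=25.0000. Δ = (V_up−V_dn)/(S_up−S_dn) = (0.0000−2.9346)/(34.0000−23.5000) = -0.2795. V = [p*·0.0000 + (1−p*)·2.9346]/1.18 = 1.0658. B = V − Δ·S = 8.0530.
The time-0 hedge costs 1.0658, which is the no-arbitrage price.

(0,0): Delta=-0.2795 Bond=8.0530
(1,0): Delta=-0.8186 Bond=22.1727
(1,1): Delta=0.0000 Bond=0.0000
V0=1.0658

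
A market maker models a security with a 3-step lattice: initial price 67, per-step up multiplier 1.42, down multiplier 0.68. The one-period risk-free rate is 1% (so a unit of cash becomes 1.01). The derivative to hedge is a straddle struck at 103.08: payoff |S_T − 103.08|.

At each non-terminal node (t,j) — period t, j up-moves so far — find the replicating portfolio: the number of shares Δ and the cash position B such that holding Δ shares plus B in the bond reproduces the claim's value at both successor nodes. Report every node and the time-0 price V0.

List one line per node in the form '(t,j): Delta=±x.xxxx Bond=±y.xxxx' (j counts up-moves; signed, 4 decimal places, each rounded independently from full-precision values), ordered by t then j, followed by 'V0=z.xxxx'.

The replicating-portfolio and risk-neutral prices coincide; use p* = (1.01−0.68)/(1.42−0.68) = 0.4459 for the latter.
Payoff layer (t=3): V(3,0)=82.0131, V(3,1)=59.0873, V(3,2)=11.2128, V(3,3)=88.7603
  t=2,j=0: stock 30.9808 → up 43.9927 (V=59.0873), down 21.0669 (V=82.0131). Price 71.0786; hedge Δ=-1.0000, bond B=102.0594.
  t=2,j=1: stock 64.6952 → up 91.8672 (V=11.2128), down 43.9927 (V=59.0873). Price 37.3642; hedge Δ=-1.0000, bond B=102.0594.
  t=2,j=2: stock 135.0988 → up 191.8403 (V=88.7603), down 91.8672 (V=11.2128). Price 45.3414; hedge Δ=0.7757, bond B=-59.4525.
  t=1,j=0: stock 45.5600 → up 64.6952 (V=37.3642), down 30.9808 (V=71.0786). Price 55.4889; hedge Δ=-1.0000, bond B=101.0489.
  t=1,j=1: stock 95.1400 → up 135.0988 (V=45.3414), down 64.6952 (V=37.3642). Price 40.5164; hedge Δ=0.1133, bond B=29.7365.
  t=0,j=0: stock 67.0000 → up 95.1400 (V=40.5164), down 45.5600 (V=55.4889). Price 48.3287; hedge Δ=-0.3020, bond B=68.5618.
Self-financing check: at every node Δ·S+B equals the discounted successor values.

(0,0): Delta=-0.3020 Bond=68.5618
(1,0): Delta=-1.0000 Bond=101.0489
(1,1): Delta=0.1133 Bond=29.7365
(2,0): Delta=-1.0000 Bond=102.0594
(2,1): Delta=-1.0000 Bond=102.0594
(2,2): Delta=0.7757 Bond=-59.4525
V0=48.3287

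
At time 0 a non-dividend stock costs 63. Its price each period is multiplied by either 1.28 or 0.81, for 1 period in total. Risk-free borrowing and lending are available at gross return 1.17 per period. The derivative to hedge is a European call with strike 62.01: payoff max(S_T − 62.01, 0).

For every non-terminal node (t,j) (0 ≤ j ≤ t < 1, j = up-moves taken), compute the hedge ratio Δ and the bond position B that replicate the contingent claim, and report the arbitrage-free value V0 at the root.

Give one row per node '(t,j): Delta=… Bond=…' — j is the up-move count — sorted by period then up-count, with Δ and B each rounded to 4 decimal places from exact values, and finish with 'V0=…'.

(0,0): Delta=0.6292 Bond=-27.4419
V0=12.1964

No-arbitrage ⇒ martingale measure with p* = (R−d)/(u−d) = 0.7660.
Terminal payoffs: V(1,0)=0.0000, V(1,1)=18.6300
(0,0): S=63.0000. Δ = (V_up−V_dn)/(S_up−S_dn) = (18.6300−0.0000)/(80.6400−51.0300) = 0.6292. V = [p*·18.6300 + (1−p*)·0.0000]/1.17 = 12.1964. B = V − Δ·S = -27.4419.
The time-0 hedge costs 12.1964, which is the no-arbitrage price.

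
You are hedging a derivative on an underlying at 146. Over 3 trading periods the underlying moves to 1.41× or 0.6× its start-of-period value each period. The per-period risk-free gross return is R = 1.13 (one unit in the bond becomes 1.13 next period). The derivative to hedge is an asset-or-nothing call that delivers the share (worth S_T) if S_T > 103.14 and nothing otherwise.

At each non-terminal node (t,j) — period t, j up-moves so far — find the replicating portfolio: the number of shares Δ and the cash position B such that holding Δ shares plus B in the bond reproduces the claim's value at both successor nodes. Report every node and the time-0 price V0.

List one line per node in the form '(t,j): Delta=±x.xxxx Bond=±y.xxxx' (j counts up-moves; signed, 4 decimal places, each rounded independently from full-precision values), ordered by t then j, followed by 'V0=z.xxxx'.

No-arbitrage ⇒ martingale measure with p* = (R−d)/(u−d) = 0.6543.
Payoff layer (t=3): V(3,0)=0.0000, V(3,1)=0.0000, V(3,2)=174.1576, V(3,3)=409.2703
(2,0): S=52.5600. Δ = (V_up−V_dn)/(S_up−S_dn) = (0.0000−0.0000)/(74.1096−31.5360) = 0.0000. V = [p*·0.0000 + (1−p*)·0.0000]/1.13 = 0.0000. B = V − Δ·S = 0.0000.
(2,1): S=123.5160. Δ = (V_up−V_dn)/(S_up−S_dn) = (174.1576−0.0000)/(174.1576−74.1096) = 1.7407. V = [p*·174.1576 + (1−p*)·0.0000]/1.13 = 100.8451. B = V − Δ·S = -114.1642.
(2,2): S=290.2626. Δ = (V_up−V_dn)/(S_up−S_dn) = (409.2703−174.1576)/(409.2703−174.1576) = 1.0000. V = [p*·409.2703 + (1−p*)·174.1576]/1.13 = 290.2626. B = V − Δ·S = 0.0000.
(1,0): S=87.6000. Δ = (V_up−V_dn)/(S_up−S_dn) = (100.8451−0.0000)/(123.5160−52.5600) = 1.4212. V = [p*·100.8451 + (1−p*)·0.0000]/1.13 = 58.3939. B = V − Δ·S = -66.1063.
(1,1): S=205.8600. Δ = (V_up−V_dn)/(S_up−S_dn) = (290.2626−100.8451)/(290.2626−123.5160) = 1.1360. V = [p*·290.2626 + (1−p*)·100.8451]/1.13 = 198.9247. B = V − Δ·S = -34.9241.
(0,0): S=146.0000. Δ = (V_up−V_dn)/(S_up−S_dn) = (198.9247−58.3939)/(205.8600−87.6000) = 1.1883. V = [p*·198.9247 + (1−p*)·58.3939]/1.13 = 133.0497. B = V − Δ·S = -40.4452.
Check: Δ(0,0)·S0 + B(0,0) = 133.0497 = V0.

(0,0): Delta=1.1883 Bond=-40.4452
(1,0): Delta=1.4212 Bond=-66.1063
(1,1): Delta=1.1360 Bond=-34.9241
(2,0): Delta=0.0000 Bond=0.0000
(2,1): Delta=1.7407 Bond=-114.1642
(2,2): Delta=1.0000 Bond=0.0000
V0=133.0497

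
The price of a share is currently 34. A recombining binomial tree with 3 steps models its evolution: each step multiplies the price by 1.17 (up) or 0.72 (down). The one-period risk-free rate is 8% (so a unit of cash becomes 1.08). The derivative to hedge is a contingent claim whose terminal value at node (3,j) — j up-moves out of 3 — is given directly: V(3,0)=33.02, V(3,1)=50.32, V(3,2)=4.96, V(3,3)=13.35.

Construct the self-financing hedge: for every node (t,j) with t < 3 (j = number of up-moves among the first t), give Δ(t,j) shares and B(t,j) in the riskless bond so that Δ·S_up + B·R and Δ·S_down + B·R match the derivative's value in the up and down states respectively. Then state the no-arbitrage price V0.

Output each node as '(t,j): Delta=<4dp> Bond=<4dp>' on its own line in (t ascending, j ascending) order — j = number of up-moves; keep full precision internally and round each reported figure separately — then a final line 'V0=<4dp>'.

(0,0): Delta=-0.4737 Bond=27.0882
(1,0): Delta=-2.7593 Bond=85.2064
(1,1): Delta=-0.1221 Bond=15.2675
(2,0): Delta=2.1812 Bond=4.9444
(2,1): Delta=-3.5194 Bond=113.7926
(2,2): Delta=0.4006 Bond=-7.8370
V0=10.9824

Under the risk-neutral measure, an up-move has probability p* = (R−d)/(u−d) = 0.8000 and values discount at R = 1.08.
Terminal payoffs: V(3,0)=33.0200, V(3,1)=50.3200, V(3,2)=4.9600, V(3,3)=13.3500
(2,0): S=17.6256. Δ = (V_up−V_dn)/(S_up−S_dn) = (50.3200−33.0200)/(20.6220−12.6904) = 2.1812. V = [p*·50.3200 + (1−p*)·33.0200]/1.08 = 43.3889. B = V − Δ·S = 4.9444.
(2,1): S=28.6416. Δ = (V_up−V_dn)/(S_up−S_dn) = (4.9600−50.3200)/(33.5107−20.6220) = -3.5194. V = [p*·4.9600 + (1−p*)·50.3200]/1.08 = 12.9926. B = V − Δ·S = 113.7926.
(2,2): S=46.5426. Δ = (V_up−V_dn)/(S_up−S_dn) = (13.3500−4.9600)/(54.4548−33.5107) = 0.4006. V = [p*·13.3500 + (1−p*)·4.9600]/1.08 = 10.8074. B = V − Δ·S = -7.8370.
(1,0): S=24.4800. Δ = (V_up−V_dn)/(S_up−S_dn) = (12.9926−43.3889)/(28.6416−17.6256) = -2.7593. V = [p*·12.9926 + (1−p*)·43.3889]/1.08 = 17.6591. B = V − Δ·S = 85.2064.
(1,1): S=39.7800. Δ = (V_up−V_dn)/(S_up−S_dn) = (10.8074−12.9926)/(46.5426−28.6416) = -0.1221. V = [p*·10.8074 + (1−p*)·12.9926]/1.08 = 10.4115. B = V − Δ·S = 15.2675.
(0,0): S=34.0000. Δ = (V_up−V_dn)/(S_up−S_dn) = (10.4115−17.6591)/(39.7800−24.4800) = -0.4737. V = [p*·10.4115 + (1−p*)·17.6591]/1.08 = 10.9824. B = V − Δ·S = 27.0882.
Self-financing check: at every node Δ·S+B equals the discounted successor values.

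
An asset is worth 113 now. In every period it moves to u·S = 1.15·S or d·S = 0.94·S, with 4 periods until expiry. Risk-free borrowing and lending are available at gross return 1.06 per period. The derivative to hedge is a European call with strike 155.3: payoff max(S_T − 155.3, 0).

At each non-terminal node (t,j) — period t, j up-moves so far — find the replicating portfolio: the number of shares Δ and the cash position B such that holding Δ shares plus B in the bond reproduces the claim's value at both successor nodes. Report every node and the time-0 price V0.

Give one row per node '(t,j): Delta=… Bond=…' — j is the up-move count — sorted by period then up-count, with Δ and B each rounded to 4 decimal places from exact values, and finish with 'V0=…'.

Risk-neutral probability p* = (R−d)/(u−d) = (1.06−0.94)/(1.15−0.94) = 0.5714.
Terminal values V(4,·): V(4,0)=0.0000, V(4,1)=0.0000, V(4,2)=0.0000, V(4,3)=6.2473, V(4,4)=42.3377
Node (3,0) S=93.8560: V=(p*·0.0000+(1−p*)·0.0000)/1.06=0.0000; Δ=(0.0000−0.0000)/(107.9344−88.2246)=0.0000; B=V−Δ·S=0.0000
Node (3,1) S=114.8238: V=(p*·0.0000+(1−p*)·0.0000)/1.06=0.0000; Δ=(0.0000−0.0000)/(132.0474−107.9344)=0.0000; B=V−Δ·S=0.0000
Node (3,2) S=140.4759: V=(p*·6.2473+(1−p*)·0.0000)/1.06=3.3678; Δ=(6.2473−0.0000)/(161.5473−132.0474)=0.2118; B=V−Δ·S=-26.3814
Node (3,3) S=171.8589: V=(p*·42.3377+(1−p*)·6.2473)/1.06=25.3494; Δ=(42.3377−6.2473)/(197.6377−161.5473)=1.0000; B=V−Δ·S=-146.5094
Node (2,0) S=99.8468: V=(p*·0.0000+(1−p*)·0.0000)/1.06=0.0000; Δ=(0.0000−0.0000)/(114.8238−93.8560)=0.0000; B=V−Δ·S=0.0000
Node (2,1) S=122.1530: V=(p*·3.3678+(1−p*)·0.0000)/1.06=1.8155; Δ=(3.3678−0.0000)/(140.4759−114.8238)=0.1313; B=V−Δ·S=-14.2218
Node (2,2) S=149.4425: V=(p*·25.3494+(1−p*)·3.3678)/1.06=15.0271; Δ=(25.3494−3.3678)/(171.8589−140.4759)=0.7004; B=V−Δ·S=-89.6472
Node (1,0) S=106.2200: V=(p*·1.8155+(1−p*)·0.0000)/1.06=0.9787; Δ=(1.8155−0.0000)/(122.1530−99.8468)=0.0814; B=V−Δ·S=-7.6667
Node (1,1) S=129.9500: V=(p*·15.0271+(1−p*)·1.8155)/1.06=8.8349; Δ=(15.0271−1.8155)/(149.4425−122.1530)=0.4841; B=V−Δ·S=-54.0774
Node (0,0) S=113.0000: V=(p*·8.8349+(1−p*)·0.9787)/1.06=5.1585; Δ=(8.8349−0.9787)/(129.9500−106.2200)=0.3311; B=V−Δ·S=-32.2520
Check: Δ(0,0)·S0 + B(0,0) = 5.1585 = V0.

(0,0): Delta=0.3311 Bond=-32.2520
(1,0): Delta=0.0814 Bond=-7.6667
(1,1): Delta=0.4841 Bond=-54.0774
(2,0): Delta=0.0000 Bond=0.0000
(2,1): Delta=0.1313 Bond=-14.2218
(2,2): Delta=0.7004 Bond=-89.6472
(3,0): Delta=0.0000 Bond=0.0000
(3,1): Delta=0.0000 Bond=0.0000
(3,2): Delta=0.2118 Bond=-26.3814
(3,3): Delta=1.0000 Bond=-146.5094
V0=5.1585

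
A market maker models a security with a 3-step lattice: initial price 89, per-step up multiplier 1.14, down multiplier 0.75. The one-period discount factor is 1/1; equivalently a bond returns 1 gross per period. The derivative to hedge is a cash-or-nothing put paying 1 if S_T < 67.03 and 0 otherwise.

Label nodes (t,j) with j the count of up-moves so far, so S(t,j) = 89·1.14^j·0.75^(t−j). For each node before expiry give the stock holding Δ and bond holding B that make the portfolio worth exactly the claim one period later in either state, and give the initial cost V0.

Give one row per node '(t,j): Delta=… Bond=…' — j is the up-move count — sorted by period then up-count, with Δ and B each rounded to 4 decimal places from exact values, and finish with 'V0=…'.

The replicating-portfolio and risk-neutral prices coincide; use p* = (1−0.75)/(1.14−0.75) = 0.6410 for the latter.
At expiry t=3: V(3,0)=1.0000, V(3,1)=1.0000, V(3,2)=0.0000, V(3,3)=0.0000
  t=2,j=0: stock 50.0625 → up 57.0712 (V=1.0000), down 37.5469 (V=1.0000). Price 1.0000; hedge Δ=0.0000, bond B=1.0000.
  t=2,j=1: stock 76.0950 → up 86.7483 (V=0.0000), down 57.0712 (V=1.0000). Price 0.3590; hedge Δ=-0.0337, bond B=2.9231.
  t=2,j=2: stock 115.6644 → up 131.8574 (V=0.0000), down 86.7483 (V=0.0000). Price 0.0000; hedge Δ=0.0000, bond B=0.0000.
  t=1,j=0: stock 66.7500 → up 76.0950 (V=0.3590), down 50.0625 (V=1.0000). Price 0.5891; hedge Δ=-0.0246, bond B=2.2327.
  t=1,j=1: stock 101.4600 → up 115.6644 (V=0.0000), down 76.0950 (V=0.3590). Price 0.1289; hedge Δ=-0.0091, bond B=1.0493.
  t=0,j=0: stock 89.0000 → up 101.4600 (V=0.1289), down 66.7500 (V=0.5891). Price 0.2941; hedge Δ=-0.0133, bond B=1.4741.
Each (Δ,B) replicates both successor values, so the strategy is self-financing and V0 is arbitrage-free.

(0,0): Delta=-0.0133 Bond=1.4741
(1,0): Delta=-0.0246 Bond=2.2327
(1,1): Delta=-0.0091 Bond=1.0493
(2,0): Delta=0.0000 Bond=1.0000
(2,1): Delta=-0.0337 Bond=2.9231
(2,2): Delta=0.0000 Bond=0.0000
V0=0.2941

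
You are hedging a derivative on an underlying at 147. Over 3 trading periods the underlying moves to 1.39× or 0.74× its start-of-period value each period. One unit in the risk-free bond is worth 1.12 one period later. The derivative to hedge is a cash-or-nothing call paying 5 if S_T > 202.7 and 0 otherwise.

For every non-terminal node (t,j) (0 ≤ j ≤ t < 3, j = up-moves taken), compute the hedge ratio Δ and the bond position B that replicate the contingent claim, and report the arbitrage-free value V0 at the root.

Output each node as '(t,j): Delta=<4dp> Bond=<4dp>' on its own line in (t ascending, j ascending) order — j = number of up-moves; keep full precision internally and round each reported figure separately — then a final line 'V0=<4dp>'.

No-arbitrage ⇒ martingale measure with p* = (R−d)/(u−d) = 0.5846.
At expiry t=3: V(3,0)=0.0000, V(3,1)=0.0000, V(3,2)=5.0000, V(3,3)=5.0000
  t=2,j=0: stock 80.4972 → up 111.8911 (V=0.0000), down 59.5679 (V=0.0000). Price 0.0000; hedge Δ=0.0000, bond B=0.0000.
  t=2,j=1: stock 151.2042 → up 210.1738 (V=5.0000), down 111.8911 (V=0.0000). Price 2.6099; hedge Δ=0.0509, bond B=-5.0824.
  t=2,j=2: stock 284.0187 → up 394.7860 (V=5.0000), down 210.1738 (V=5.0000). Price 4.4643; hedge Δ=0.0000, bond B=4.4643.
  t=1,j=0: stock 108.7800 → up 151.2042 (V=2.6099), down 80.4972 (V=0.0000). Price 1.3623; hedge Δ=0.0369, bond B=-2.6529.
  t=1,j=1: stock 204.3300 → up 284.0187 (V=4.4643), down 151.2042 (V=2.6099). Price 3.2982; hedge Δ=0.0140, bond B=0.4453.
  t=0,j=0: stock 147.0000 → up 204.3300 (V=3.2982), down 108.7800 (V=1.3623). Price 2.2268; hedge Δ=0.0203, bond B=-0.7515.
Root portfolio cost Δ·147+B reproduces V0=2.2268.

(0,0): Delta=0.0203 Bond=-0.7515
(1,0): Delta=0.0369 Bond=-2.6529
(1,1): Delta=0.0140 Bond=0.4453
(2,0): Delta=0.0000 Bond=0.0000
(2,1): Delta=0.0509 Bond=-5.0824
(2,2): Delta=0.0000 Bond=4.4643
V0=2.2268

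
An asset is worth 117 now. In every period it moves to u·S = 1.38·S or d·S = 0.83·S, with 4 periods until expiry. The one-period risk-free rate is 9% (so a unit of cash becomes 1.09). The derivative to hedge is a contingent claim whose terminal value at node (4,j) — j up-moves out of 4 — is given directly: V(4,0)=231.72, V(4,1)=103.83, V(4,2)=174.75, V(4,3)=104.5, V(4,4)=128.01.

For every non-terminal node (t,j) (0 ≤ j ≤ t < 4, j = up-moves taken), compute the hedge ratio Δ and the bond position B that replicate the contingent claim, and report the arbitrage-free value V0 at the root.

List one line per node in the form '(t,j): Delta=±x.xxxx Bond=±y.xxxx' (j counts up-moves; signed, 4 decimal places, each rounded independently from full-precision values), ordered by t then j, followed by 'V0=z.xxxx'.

Under the risk-neutral measure, an up-move has probability p* = (R−d)/(u−d) = 0.4727 and values discount at R = 1.09.
At expiry t=4: V(4,0)=231.7200, V(4,1)=103.8300, V(4,2)=174.7500, V(4,3)=104.5000, V(4,4)=128.0100
Node (3,0) S=66.8991: V=(p*·103.8300+(1−p*)·231.7200)/1.09=157.1219; Δ=(103.8300−231.7200)/(92.3207−55.5262)=-3.4758; B=V−Δ·S=389.6492
Node (3,1) S=111.2298: V=(p*·174.7500+(1−p*)·103.8300)/1.09=126.0145; Δ=(174.7500−103.8300)/(153.4971−92.3207)=1.1593; B=V−Δ·S=-2.9309
Node (3,2) S=184.9363: V=(p*·104.5000+(1−p*)·174.7500)/1.09=129.8540; Δ=(104.5000−174.7500)/(255.2121−153.4971)=-0.6907; B=V−Δ·S=257.5813
Node (3,3) S=307.4844: V=(p*·128.0100+(1−p*)·104.5000)/1.09=106.0677; Δ=(128.0100−104.5000)/(424.3285−255.2121)=0.1390; B=V−Δ·S=63.3223
Node (2,0) S=80.6013: V=(p*·126.0145+(1−p*)·157.1219)/1.09=130.6574; Δ=(126.0145−157.1219)/(111.2298−66.8991)=-0.7017; B=V−Δ·S=187.2164
Node (2,1) S=134.0118: V=(p*·129.8540+(1−p*)·126.0145)/1.09=117.2748; Δ=(129.8540−126.0145)/(184.9363−111.2298)=0.0521; B=V−Δ·S=110.2939
Node (2,2) S=222.8148: V=(p*·106.0677+(1−p*)·129.8540)/1.09=108.8161; Δ=(106.0677−129.8540)/(307.4844−184.9363)=-0.1941; B=V−Δ·S=152.0640
Node (1,0) S=97.1100: V=(p*·117.2748+(1−p*)·130.6574)/1.09=114.0652; Δ=(117.2748−130.6574)/(134.0118−80.6013)=-0.2506; B=V−Δ·S=138.3973
Node (1,1) S=161.4600: V=(p*·108.8161+(1−p*)·117.2748)/1.09=103.9231; Δ=(108.8161−117.2748)/(222.8148−134.0118)=-0.0953; B=V−Δ·S=119.3025
Node (0,0) S=117.0000: V=(p*·103.9231+(1−p*)·114.0652)/1.09=100.2484; Δ=(103.9231−114.0652)/(161.4600−97.1100)=-0.1576; B=V−Δ·S=118.6887
Root portfolio cost Δ·117+B reproduces V0=100.2484.

(0,0): Delta=-0.1576 Bond=118.6887
(1,0): Delta=-0.2506 Bond=138.3973
(1,1): Delta=-0.0953 Bond=119.3025
(2,0): Delta=-0.7017 Bond=187.2164
(2,1): Delta=0.0521 Bond=110.2939
(2,2): Delta=-0.1941 Bond=152.0640
(3,0): Delta=-3.4758 Bond=389.6492
(3,1): Delta=1.1593 Bond=-2.9309
(3,2): Delta=-0.6907 Bond=257.5813
(3,3): Delta=0.1390 Bond=63.3223
V0=100.2484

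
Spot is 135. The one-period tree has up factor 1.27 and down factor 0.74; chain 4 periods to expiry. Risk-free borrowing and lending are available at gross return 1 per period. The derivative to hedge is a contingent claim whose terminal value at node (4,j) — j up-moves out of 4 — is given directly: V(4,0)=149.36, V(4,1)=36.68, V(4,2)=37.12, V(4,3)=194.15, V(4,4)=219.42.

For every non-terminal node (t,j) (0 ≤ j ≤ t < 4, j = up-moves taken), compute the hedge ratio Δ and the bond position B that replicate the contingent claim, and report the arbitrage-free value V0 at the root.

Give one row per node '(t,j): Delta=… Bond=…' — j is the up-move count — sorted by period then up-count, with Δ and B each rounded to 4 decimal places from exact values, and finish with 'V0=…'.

(0,0): Delta=0.6430 Bond=6.0913
(1,0): Delta=0.1656 Bond=53.7883
(1,1): Delta=0.9319 Bond=-43.4402
(2,0): Delta=-1.4596 Bond=173.9293
(2,1): Delta=1.1489 Bond=-70.9734
(2,2): Delta=0.8006 Bond=-14.8480
(3,0): Delta=-3.8864 Bond=306.6868
(3,1): Delta=0.0088 Bond=36.0657
(3,2): Delta=1.8388 Bond=-182.1294
(3,3): Delta=0.1724 Bond=158.8674
V0=92.8999

Under the risk-neutral measure, an up-move has probability p* = (R−d)/(u−d) = 0.4906 and values discount at R = 1.
Terminal payoffs: V(4,0)=149.3600, V(4,1)=36.6800, V(4,2)=37.1200, V(4,3)=194.1500, V(4,4)=219.4200
Node (3,0) S=54.7052: V=(p*·36.6800+(1−p*)·149.3600)/1=94.0830; Δ=(36.6800−149.3600)/(69.4757−40.4819)=-3.8864; B=V−Δ·S=306.6868
Node (3,1) S=93.8860: V=(p*·37.1200+(1−p*)·36.6800)/1=36.8958; Δ=(37.1200−36.6800)/(119.2352−69.4757)=0.0088; B=V−Δ·S=36.0657
Node (3,2) S=161.1287: V=(p*·194.1500+(1−p*)·37.1200)/1=114.1536; Δ=(194.1500−37.1200)/(204.6335−119.2352)=1.8388; B=V−Δ·S=-182.1294
Node (3,3) S=276.5317: V=(p*·219.4200+(1−p*)·194.1500)/1=206.5466; Δ=(219.4200−194.1500)/(351.1953−204.6335)=0.1724; B=V−Δ·S=158.8674
Node (2,0) S=73.9260: V=(p*·36.8958+(1−p*)·94.0830)/1=66.0289; Δ=(36.8958−94.0830)/(93.8860−54.7052)=-1.4596; B=V−Δ·S=173.9293
Node (2,1) S=126.8730: V=(p*·114.1536+(1−p*)·36.8958)/1=74.7959; Δ=(114.1536−36.8958)/(161.1287−93.8860)=1.1489; B=V−Δ·S=-70.9734
Node (2,2) S=217.7415: V=(p*·206.5466+(1−p*)·114.1536)/1=159.4785; Δ=(206.5466−114.1536)/(276.5317−161.1287)=0.8006; B=V−Δ·S=-14.8480
Node (1,0) S=99.9000: V=(p*·74.7959+(1−p*)·66.0289)/1=70.3297; Δ=(74.7959−66.0289)/(126.8730−73.9260)=0.1656; B=V−Δ·S=53.7883
Node (1,1) S=171.4500: V=(p*·159.4785+(1−p*)·74.7959)/1=116.3383; Δ=(159.4785−74.7959)/(217.7415−126.8730)=0.9319; B=V−Δ·S=-43.4402
Node (0,0) S=135.0000: V=(p*·116.3383+(1−p*)·70.3297)/1=92.8999; Δ=(116.3383−70.3297)/(171.4500−99.9000)=0.6430; B=V−Δ·S=6.0913
The time-0 hedge costs 92.8999, which is the no-arbitrage price.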